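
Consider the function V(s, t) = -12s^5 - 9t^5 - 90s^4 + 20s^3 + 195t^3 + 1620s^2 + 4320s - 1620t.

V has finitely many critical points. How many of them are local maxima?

V separates as a function of s plus a function of t, so ∇V=0 decouples.
∂V/∂s = -60(s - 3)(s + 2)(s + 3)(s + 4) = 0 at s ∈ {-4, -3, -2, 3}; ∂V/∂t = -45(t - 3)(t - 2)(t + 2)(t + 3) = 0 at t ∈ {-3, -2, 2, 3}.
The Hessian is diagonal: diag(V_ss, V_tt). Second derivatives: V_ss(-4)=840, V_ss(-3)=-360, V_ss(-2)=600, V_ss(3)=-12600; V_tt(-3)=1350, V_tt(-2)=-900, V_tt(2)=900, V_tt(3)=-1350.
Local maxima occur where both diagonal entries negative: (-3, -2), (-3, 3), (3, -2), (3, 3). Count: 4.

4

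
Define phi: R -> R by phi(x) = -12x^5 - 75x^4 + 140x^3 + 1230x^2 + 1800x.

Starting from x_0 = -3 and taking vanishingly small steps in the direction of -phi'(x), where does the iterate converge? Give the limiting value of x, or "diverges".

-5

phi'(x) = -60(x - 3)(x + 1)(x + 2)(x + 5), so phi'(-3) = 1440.
Gradient descent moves in the -phi' direction, i.e. x is decreasing.
The nearest critical point in that direction is x = -5, where phi'' = 5760 > 0 (a local minimum). The iterate converges there.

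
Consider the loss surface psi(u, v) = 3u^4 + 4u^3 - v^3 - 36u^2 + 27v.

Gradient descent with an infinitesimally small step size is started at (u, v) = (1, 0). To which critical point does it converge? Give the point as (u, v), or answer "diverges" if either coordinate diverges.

psi is separable, so gradient descent decouples: u follows -∂psi/∂u, v follows -∂psi/∂v.
∂psi/∂u = 12u(u - 2)(u + 3); at u=1 this is -48, so u increases.
∂psi/∂v = -3(v - 3)(v + 3); at v=0 this is 27, so v decreases.
u converges to its nearest critical value 2 (a local min of the u-part); v converges to -3. The iterate converges to (2, -3).

(2, -3)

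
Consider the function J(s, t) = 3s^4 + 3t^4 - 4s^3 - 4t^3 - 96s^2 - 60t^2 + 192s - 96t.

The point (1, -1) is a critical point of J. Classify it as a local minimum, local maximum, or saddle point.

local maximum

The mixed partial ∂²J/∂s∂t is 0, so the Hessian at any point is diag(J_ss, J_tt) = diag(12(3s^2 - 2s - 16), 12(3t^2 - 2t - 10)).
At (1, -1): H = diag(-180, -60).
Both eigenvalues are negative, so H is negative definite: a local maximum.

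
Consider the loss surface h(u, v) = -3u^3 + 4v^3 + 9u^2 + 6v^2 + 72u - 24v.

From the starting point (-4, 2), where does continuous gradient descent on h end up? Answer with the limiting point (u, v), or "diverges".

(-2, 1)

h is separable, so gradient descent decouples: u follows -∂h/∂u, v follows -∂h/∂v.
∂h/∂u = -9(u - 4)(u + 2); at u=-4 this is -144, so u increases.
∂h/∂v = 12(v - 1)(v + 2); at v=2 this is 48, so v decreases.
u converges to its nearest critical value -2 (a local min of the u-part); v converges to 1. The iterate converges to (-2, 1).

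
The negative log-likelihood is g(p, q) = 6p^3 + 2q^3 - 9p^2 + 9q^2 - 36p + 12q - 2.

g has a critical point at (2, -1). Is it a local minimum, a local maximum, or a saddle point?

local minimum

The mixed partial ∂²g/∂p∂q is 0, so the Hessian at any point is diag(g_pp, g_qq) = diag(18(2p - 1), 6(2q + 3)).
At (2, -1): H = diag(54, 6).
Both eigenvalues are positive, so H is positive definite: a local minimum.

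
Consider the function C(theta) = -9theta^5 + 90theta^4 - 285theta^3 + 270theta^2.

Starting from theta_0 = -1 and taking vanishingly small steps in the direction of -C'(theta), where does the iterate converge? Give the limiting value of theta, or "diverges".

C'(theta) = -45theta(theta - 4)(theta - 3)(theta - 1), so C'(-1) = -1800.
Gradient descent moves in the -C' direction, i.e. theta is increasing.
The nearest critical point in that direction is theta = 0, where C'' = 540 > 0 (a local minimum). The iterate converges there.

0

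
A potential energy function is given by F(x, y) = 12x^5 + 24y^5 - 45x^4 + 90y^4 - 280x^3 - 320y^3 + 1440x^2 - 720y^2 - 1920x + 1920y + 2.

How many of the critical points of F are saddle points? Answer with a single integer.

8

F separates as a function of x plus a function of y, so ∇F=0 decouples.
∂F/∂x = 60(x - 4)(x - 2)(x - 1)(x + 4) = 0 at x ∈ {-4, 1, 2, 4}; ∂F/∂y = 120(y - 2)(y - 1)(y + 2)(y + 4) = 0 at y ∈ {-4, -2, 1, 2}.
The Hessian is diagonal: diag(F_xx, F_yy). Second derivatives: F_xx(-4)=-14400, F_xx(1)=900, F_xx(2)=-720, F_xx(4)=2880; F_yy(-4)=-7200, F_yy(-2)=2880, F_yy(1)=-1800, F_yy(2)=2880.
Saddle points occur where the two diagonal entries have opposite signs: (-4, -2), (-4, 2), (1, -4), (1, 1), (2, -2), (2, 2), (4, -4), (4, 1). Count: 8.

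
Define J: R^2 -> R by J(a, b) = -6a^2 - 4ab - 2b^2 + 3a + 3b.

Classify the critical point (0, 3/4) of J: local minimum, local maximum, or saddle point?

local maximum

The Hessian of J is constant: H = [[-12, -4], [-4, -4]].
det(H) = (-12)·(-4) − (-4)² = 32.
det(H) > 0 and tr(H) = -16 < 0, so H is negative definite and the point is a local maximum.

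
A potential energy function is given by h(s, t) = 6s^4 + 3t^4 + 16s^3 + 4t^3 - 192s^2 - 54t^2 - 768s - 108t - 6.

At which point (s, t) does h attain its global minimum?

h(s,t) separates as P(s) + Q(t) − 6, so its minimum is min P + min Q − 6.
P'(s) = 24(s - 4)(s + 2)(s + 4) vanishes at s ∈ {-4, -2, 4}; Q'(t) = 12(t - 3)(t + 1)(t + 3) vanishes at t ∈ {-3, -1, 3}.
Local minima of P (where P''>0): P(-4)=512, P(4)=-3584. Local minima of Q: Q(-3)=-27, Q(3)=-459.
So the global minimum of h is P(4) + Q(3) − 6 = -3584 − 459 − 6 = -4049, attained at (4, 3).

(4, 3)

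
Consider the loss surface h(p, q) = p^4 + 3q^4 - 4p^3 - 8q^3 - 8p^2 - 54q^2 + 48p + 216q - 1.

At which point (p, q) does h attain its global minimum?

h(p,q) separates as A(p) + B(q) − 1, so its minimum is min A + min B − 1.
A'(p) = 4(p - 3)(p - 2)(p + 2) vanishes at p ∈ {-2, 2, 3}; B'(q) = 12(q - 3)(q - 2)(q + 3) vanishes at q ∈ {-3, 2, 3}.
Local minima of A (where A''>0): A(-2)=-80, A(3)=45. Local minima of B: B(-3)=-675, B(3)=189.
So the global minimum of h is A(-2) + B(-3) − 1 = -80 − 675 − 1 = -756, attained at (-2, -3).

(-2, -3)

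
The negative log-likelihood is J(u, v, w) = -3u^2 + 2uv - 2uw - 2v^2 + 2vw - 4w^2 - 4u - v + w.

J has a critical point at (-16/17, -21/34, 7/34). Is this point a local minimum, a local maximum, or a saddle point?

The Hessian is constant: H = [[-6, 2, -2], [2, -4, 2], [-2, 2, -8]].
Leading principal minors: Δ₁ = -6, Δ₂ = 20, Δ₃ = -136.
The minors alternate sign starting negative (−, +, −), so H is negative definite: a local maximum.

local maximum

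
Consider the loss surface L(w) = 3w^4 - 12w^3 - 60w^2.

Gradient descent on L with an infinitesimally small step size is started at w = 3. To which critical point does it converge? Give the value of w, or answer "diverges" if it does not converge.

L'(w) = 12w(w - 5)(w + 2), so L'(3) = -360.
Gradient descent moves in the -L' direction, i.e. w is increasing.
The nearest critical point in that direction is w = 5, where L'' = 420 > 0 (a local minimum). The iterate converges there.

5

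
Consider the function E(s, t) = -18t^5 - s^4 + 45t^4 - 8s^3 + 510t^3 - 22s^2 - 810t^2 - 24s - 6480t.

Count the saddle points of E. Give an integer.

6

E separates as a function of s plus a function of t, so ∇E=0 decouples.
∂E/∂s = -4(s + 1)(s + 2)(s + 3) = 0 at s ∈ {-3, -2, -1}; ∂E/∂t = -90(t - 4)(t - 3)(t + 2)(t + 3) = 0 at t ∈ {-3, -2, 3, 4}.
The Hessian is diagonal: diag(E_ss, E_tt). Second derivatives: E_ss(-3)=-8, E_ss(-2)=4, E_ss(-1)=-8; E_tt(-3)=3780, E_tt(-2)=-2700, E_tt(3)=2700, E_tt(4)=-3780.
Saddle points occur where the two diagonal entries have opposite signs: (-3, -3), (-3, 3), (-2, -2), (-2, 4), (-1, -3), (-1, 3). Count: 6.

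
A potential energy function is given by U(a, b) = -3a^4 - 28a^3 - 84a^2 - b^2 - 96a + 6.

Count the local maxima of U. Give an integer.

U separates as a function of a plus a function of b, so ∇U=0 decouples.
∂U/∂a = -12(a + 1)(a + 2)(a + 4) = 0 at a ∈ {-4, -2, -1}; ∂U/∂b = -2b = 0 at b ∈ {0}.
The Hessian is diagonal: diag(U_aa, U_bb). Second derivatives: U_aa(-4)=-72, U_aa(-2)=24, U_aa(-1)=-36; U_bb(0)=-2.
Local maxima occur where both diagonal entries negative: (-4, 0), (-1, 0). Count: 2.

2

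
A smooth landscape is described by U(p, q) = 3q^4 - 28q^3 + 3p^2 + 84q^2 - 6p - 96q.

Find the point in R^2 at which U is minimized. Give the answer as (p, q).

(1, 4)

U(p,q) separates as A(p) + B(q), so its minimum is min A + min B.
A'(p) = 6p - 6 vanishes at p ∈ {1}; B'(q) = 12(q - 4)(q - 2)(q - 1) vanishes at q ∈ {1, 2, 4}.
Local minima of A (where A''>0): A(1)=-3. Local minima of B: B(1)=-37, B(4)=-64.
So the global minimum of U is A(1) + B(4) = -3 − 64 = -67, attained at (1, 4).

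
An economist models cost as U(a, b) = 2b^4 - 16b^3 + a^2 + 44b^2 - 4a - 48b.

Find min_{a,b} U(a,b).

-22

U(a,b) separates as P(a) + Q(b), so its minimum is min P + min Q.
P'(a) = 2a - 4 vanishes at a ∈ {2}; Q'(b) = 8(b - 3)(b - 2)(b - 1) vanishes at b ∈ {1, 2, 3}.
Local minima of P (where P''>0): P(2)=-4. Local minima of Q: Q(1)=-18, Q(3)=-18.
So the global minimum of U is P(2) + Q(1) = -4 − 18 = -22, attained at (2, 1).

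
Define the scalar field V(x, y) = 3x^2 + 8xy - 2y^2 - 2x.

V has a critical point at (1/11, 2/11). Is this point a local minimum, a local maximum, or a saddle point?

The Hessian of V is constant: H = [[6, 8], [8, -4]].
det(H) = 6·(-4) − 8² = -88.
Since det(H) < 0, H is indefinite and the critical point is a saddle point.

saddle point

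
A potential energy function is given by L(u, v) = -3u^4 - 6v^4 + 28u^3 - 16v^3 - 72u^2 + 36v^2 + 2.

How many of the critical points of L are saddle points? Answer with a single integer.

L separates as a function of u plus a function of v, so ∇L=0 decouples.
∂L/∂u = -12u(u - 4)(u - 3) = 0 at u ∈ {0, 3, 4}; ∂L/∂v = -24v(v - 1)(v + 3) = 0 at v ∈ {-3, 0, 1}.
The Hessian is diagonal: diag(L_uu, L_vv). Second derivatives: L_uu(0)=-144, L_uu(3)=36, L_uu(4)=-48; L_vv(-3)=-288, L_vv(0)=72, L_vv(1)=-96.
Saddle points occur where the two diagonal entries have opposite signs: (0, 0), (3, -3), (3, 1), (4, 0). Count: 4.

4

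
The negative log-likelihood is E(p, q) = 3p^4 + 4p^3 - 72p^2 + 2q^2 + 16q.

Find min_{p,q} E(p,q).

-672

E(p,q) separates as A(p) + B(q), so its minimum is min A + min B.
A'(p) = 12p(p - 3)(p + 4) vanishes at p ∈ {-4, 0, 3}; B'(q) = 4q + 16 vanishes at q ∈ {-4}.
Local minima of A (where A''>0): A(-4)=-640, A(3)=-297. Local minima of B: B(-4)=-32.
So the global minimum of E is A(-4) + B(-4) = -640 − 32 = -672, attained at (-4, -4).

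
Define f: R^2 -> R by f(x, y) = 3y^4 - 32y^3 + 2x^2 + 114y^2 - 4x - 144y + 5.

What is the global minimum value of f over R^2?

-56

f(x,y) separates as P(x) + Q(y) + 5, so its minimum is min P + min Q + 5.
P'(x) = 4x - 4 vanishes at x ∈ {1}; Q'(y) = 12(y - 4)(y - 3)(y - 1) vanishes at y ∈ {1, 3, 4}.
Local minima of P (where P''>0): P(1)=-2. Local minima of Q: Q(1)=-59, Q(4)=-32.
So the global minimum of f is P(1) + Q(1) + 5 = -2 − 59 + 5 = -56, attained at (1, 1).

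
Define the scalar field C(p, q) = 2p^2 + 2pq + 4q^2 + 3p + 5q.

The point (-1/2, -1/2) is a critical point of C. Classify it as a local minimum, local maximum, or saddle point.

local minimum

The Hessian of C is constant: H = [[4, 2], [2, 8]].
det(H) = 4·8 − 2² = 28.
det(H) > 0 and tr(H) = 12 > 0, so H is positive definite and the point is a local minimum.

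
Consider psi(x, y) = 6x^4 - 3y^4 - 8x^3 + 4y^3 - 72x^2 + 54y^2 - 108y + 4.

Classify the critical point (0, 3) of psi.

The mixed partial ∂²psi/∂x∂y is 0, so the Hessian at any point is diag(psi_xx, psi_yy) = diag(24(3x^2 - 2x - 6), 12(-3y^2 + 2y + 9)).
At (0, 3): H = diag(-144, -144).
Both eigenvalues are negative, so H is negative definite: a local maximum.

local maximum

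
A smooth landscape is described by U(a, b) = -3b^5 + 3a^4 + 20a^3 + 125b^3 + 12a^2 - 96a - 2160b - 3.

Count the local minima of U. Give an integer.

U separates as a function of a plus a function of b, so ∇U=0 decouples.
∂U/∂a = 12(a - 1)(a + 2)(a + 4) = 0 at a ∈ {-4, -2, 1}; ∂U/∂b = -15(b - 4)(b - 3)(b + 3)(b + 4) = 0 at b ∈ {-4, -3, 3, 4}.
The Hessian is diagonal: diag(U_aa, U_bb). Second derivatives: U_aa(-4)=120, U_aa(-2)=-72, U_aa(1)=180; U_bb(-4)=840, U_bb(-3)=-630, U_bb(3)=630, U_bb(4)=-840.
Local minima occur where both diagonal entries positive: (-4, -4), (-4, 3), (1, -4), (1, 3). Count: 4.

4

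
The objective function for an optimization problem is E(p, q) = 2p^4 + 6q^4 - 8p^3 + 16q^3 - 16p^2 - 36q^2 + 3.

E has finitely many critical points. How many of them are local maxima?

1

E separates as a function of p plus a function of q, so ∇E=0 decouples.
∂E/∂p = 8p(p - 4)(p + 1) = 0 at p ∈ {-1, 0, 4}; ∂E/∂q = 24q(q - 1)(q + 3) = 0 at q ∈ {-3, 0, 1}.
The Hessian is diagonal: diag(E_pp, E_qq). Second derivatives: E_pp(-1)=40, E_pp(0)=-32, E_pp(4)=160; E_qq(-3)=288, E_qq(0)=-72, E_qq(1)=96.
Local maxima occur where both diagonal entries negative: (0, 0). Count: 1.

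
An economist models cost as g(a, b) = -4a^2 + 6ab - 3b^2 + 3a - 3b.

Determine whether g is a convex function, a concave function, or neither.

concave

g is quadratic, so its Hessian is the constant matrix H = [[-8, 6], [6, -6]].
det(H) = 12, tr(H) = -14.
det(H) > 0 and tr(H) < 0, so H is negative definite everywhere: concave.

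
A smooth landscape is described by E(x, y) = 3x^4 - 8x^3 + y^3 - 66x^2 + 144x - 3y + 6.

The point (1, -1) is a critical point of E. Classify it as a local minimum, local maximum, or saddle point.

local maximum

The mixed partial ∂²E/∂x∂y is 0, so the Hessian at any point is diag(E_xx, E_yy) = diag(12(3x^2 - 4x - 11), 6y).
At (1, -1): H = diag(-144, -6).
Both eigenvalues are negative, so H is negative definite: a local maximum.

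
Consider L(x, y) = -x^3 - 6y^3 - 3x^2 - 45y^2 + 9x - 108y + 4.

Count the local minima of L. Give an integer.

1

L separates as a function of x plus a function of y, so ∇L=0 decouples.
∂L/∂x = -3(x - 1)(x + 3) = 0 at x ∈ {-3, 1}; ∂L/∂y = -18(y + 2)(y + 3) = 0 at y ∈ {-3, -2}.
The Hessian is diagonal: diag(L_xx, L_yy). Second derivatives: L_xx(-3)=12, L_xx(1)=-12; L_yy(-3)=18, L_yy(-2)=-18.
Local minima occur where both diagonal entries positive: (-3, -3). Count: 1.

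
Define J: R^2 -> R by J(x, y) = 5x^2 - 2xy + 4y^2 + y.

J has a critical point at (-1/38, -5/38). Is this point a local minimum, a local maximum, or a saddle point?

local minimum

The Hessian of J is constant: H = [[10, -2], [-2, 8]].
det(H) = 10·8 − (-2)² = 76.
det(H) > 0 and tr(H) = 18 > 0, so H is positive definite and the point is a local minimum.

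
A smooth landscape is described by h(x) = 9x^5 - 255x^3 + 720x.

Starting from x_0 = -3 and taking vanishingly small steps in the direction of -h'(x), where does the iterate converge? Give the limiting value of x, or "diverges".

-1

h'(x) = 45(x - 4)(x - 1)(x + 1)(x + 4), so h'(-3) = -2520.
Gradient descent moves in the -h' direction, i.e. x is increasing.
The nearest critical point in that direction is x = -1, where h'' = 1350 > 0 (a local minimum). The iterate converges there.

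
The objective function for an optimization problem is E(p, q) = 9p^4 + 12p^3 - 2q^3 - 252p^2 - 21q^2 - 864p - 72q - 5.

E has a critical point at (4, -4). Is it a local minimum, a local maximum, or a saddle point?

The mixed partial ∂²E/∂p∂q is 0, so the Hessian at any point is diag(E_pp, E_qq) = diag(36(3p^2 + 2p - 14), -6(2q + 7)).
At (4, -4): H = diag(1512, 6).
Both eigenvalues are positive, so H is positive definite: a local minimum.

local minimum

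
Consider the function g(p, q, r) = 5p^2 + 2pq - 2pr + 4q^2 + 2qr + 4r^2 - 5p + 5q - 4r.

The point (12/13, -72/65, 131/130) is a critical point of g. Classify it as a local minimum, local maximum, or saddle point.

local minimum

The Hessian is constant: H = [[10, 2, -2], [2, 8, 2], [-2, 2, 8]].
Leading principal minors: Δ₁ = 10, Δ₂ = 76, Δ₃ = 520.
All leading minors are positive, so H is positive definite: a local minimum.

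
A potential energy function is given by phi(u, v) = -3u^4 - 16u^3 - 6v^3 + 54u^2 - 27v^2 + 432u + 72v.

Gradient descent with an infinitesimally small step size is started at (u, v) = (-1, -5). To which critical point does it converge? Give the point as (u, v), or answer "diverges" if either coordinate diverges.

phi is separable, so gradient descent decouples: u follows -∂phi/∂u, v follows -∂phi/∂v.
∂phi/∂u = -12(u - 3)(u + 3)(u + 4); at u=-1 this is 288, so u decreases.
∂phi/∂v = -18(v - 1)(v + 4); at v=-5 this is -108, so v increases.
u converges to its nearest critical value -3 (a local min of the u-part); v converges to -4. The iterate converges to (-3, -4).

(-3, -4)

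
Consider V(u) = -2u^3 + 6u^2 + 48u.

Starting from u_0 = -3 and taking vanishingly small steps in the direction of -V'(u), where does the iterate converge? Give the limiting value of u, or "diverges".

V'(u) = -6(u - 4)(u + 2), so V'(-3) = -42.
Gradient descent moves in the -V' direction, i.e. u is increasing.
The nearest critical point in that direction is u = -2, where V'' = 36 > 0 (a local minimum). The iterate converges there.

-2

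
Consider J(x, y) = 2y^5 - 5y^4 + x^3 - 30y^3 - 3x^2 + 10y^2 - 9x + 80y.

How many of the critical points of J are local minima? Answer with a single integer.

J separates as a function of x plus a function of y, so ∇J=0 decouples.
∂J/∂x = 3(x - 3)(x + 1) = 0 at x ∈ {-1, 3}; ∂J/∂y = 10(y - 4)(y - 1)(y + 1)(y + 2) = 0 at y ∈ {-2, -1, 1, 4}.
The Hessian is diagonal: diag(J_xx, J_yy). Second derivatives: J_xx(-1)=-12, J_xx(3)=12; J_yy(-2)=-180, J_yy(-1)=100, J_yy(1)=-180, J_yy(4)=900.
Local minima occur where both diagonal entries positive: (3, -1), (3, 4). Count: 2.

2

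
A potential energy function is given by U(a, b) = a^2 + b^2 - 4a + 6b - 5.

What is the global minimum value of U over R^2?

-18

U(a,b) separates as P(a) + Q(b) − 5, so its minimum is min P + min Q − 5.
P'(a) = 2a - 4 vanishes at a ∈ {2}; Q'(b) = 2b + 6 vanishes at b ∈ {-3}.
Local minima of P (where P''>0): P(2)=-4. Local minima of Q: Q(-3)=-9.
So the global minimum of U is P(2) + Q(-3) − 5 = -4 − 9 − 5 = -18, attained at (2, -3).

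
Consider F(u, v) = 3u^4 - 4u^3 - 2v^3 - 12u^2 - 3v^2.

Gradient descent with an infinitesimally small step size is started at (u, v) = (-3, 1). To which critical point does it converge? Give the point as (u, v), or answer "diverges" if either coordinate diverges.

diverges

F is separable, so gradient descent decouples: u follows -∂F/∂u, v follows -∂F/∂v.
∂F/∂u = 12u(u - 2)(u + 1); at u=-3 this is -360, so u increases.
∂F/∂v = -6v(v + 1); at v=1 this is -12, so v increases.
The v-coordinate has no critical point in that direction and runs off to infinity.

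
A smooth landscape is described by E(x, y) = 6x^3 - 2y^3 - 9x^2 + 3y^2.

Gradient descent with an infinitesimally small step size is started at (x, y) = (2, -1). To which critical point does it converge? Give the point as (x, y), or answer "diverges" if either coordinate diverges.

(1, 0)

E is separable, so gradient descent decouples: x follows -∂E/∂x, y follows -∂E/∂y.
∂E/∂x = 18x(x - 1); at x=2 this is 36, so x decreases.
∂E/∂y = -6y(y - 1); at y=-1 this is -12, so y increases.
x converges to its nearest critical value 1 (a local min of the x-part); y converges to 0. The iterate converges to (1, 0).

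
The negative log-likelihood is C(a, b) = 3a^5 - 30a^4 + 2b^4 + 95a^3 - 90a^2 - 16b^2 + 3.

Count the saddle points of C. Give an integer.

6

C separates as a function of a plus a function of b, so ∇C=0 decouples.
∂C/∂a = 15a(a - 4)(a - 3)(a - 1) = 0 at a ∈ {0, 1, 3, 4}; ∂C/∂b = 8b(b - 2)(b + 2) = 0 at b ∈ {-2, 0, 2}.
The Hessian is diagonal: diag(C_aa, C_bb). Second derivatives: C_aa(0)=-180, C_aa(1)=90, C_aa(3)=-90, C_aa(4)=180; C_bb(-2)=64, C_bb(0)=-32, C_bb(2)=64.
Saddle points occur where the two diagonal entries have opposite signs: (0, -2), (0, 2), (1, 0), (3, -2), (3, 2), (4, 0). Count: 6.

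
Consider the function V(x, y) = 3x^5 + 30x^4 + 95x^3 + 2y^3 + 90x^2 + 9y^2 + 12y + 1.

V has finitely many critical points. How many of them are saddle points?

V separates as a function of x plus a function of y, so ∇V=0 decouples.
∂V/∂x = 15x(x + 1)(x + 3)(x + 4) = 0 at x ∈ {-4, -3, -1, 0}; ∂V/∂y = 6(y + 1)(y + 2) = 0 at y ∈ {-2, -1}.
The Hessian is diagonal: diag(V_xx, V_yy). Second derivatives: V_xx(-4)=-180, V_xx(-3)=90, V_xx(-1)=-90, V_xx(0)=180; V_yy(-2)=-6, V_yy(-1)=6.
Saddle points occur where the two diagonal entries have opposite signs: (-4, -1), (-3, -2), (-1, -1), (0, -2). Count: 4.

4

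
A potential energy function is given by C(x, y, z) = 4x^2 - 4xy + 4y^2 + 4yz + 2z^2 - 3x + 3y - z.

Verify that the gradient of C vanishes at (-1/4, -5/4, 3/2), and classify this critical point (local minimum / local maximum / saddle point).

∇C = (8x - 4y - 3, -4x + 8y + 4z + 3, 4y + 4z - 1); substituting (-1/4, -5/4, 3/2) gives ∇C = (0, 0, 0), so (-1/4, -5/4, 3/2) is indeed a critical point.
The Hessian is constant: H = [[8, -4, 0], [-4, 8, 4], [0, 4, 4]].
Leading principal minors: Δ₁ = 8, Δ₂ = 48, Δ₃ = 64.
All leading minors are positive, so H is positive definite: a local minimum.

local minimum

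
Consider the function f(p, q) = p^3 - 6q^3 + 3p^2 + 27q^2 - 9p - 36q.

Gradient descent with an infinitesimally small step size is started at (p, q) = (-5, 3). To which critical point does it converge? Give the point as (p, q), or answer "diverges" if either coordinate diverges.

f is separable, so gradient descent decouples: p follows -∂f/∂p, q follows -∂f/∂q.
∂f/∂p = 3(p - 1)(p + 3); at p=-5 this is 36, so p decreases.
∂f/∂q = -18(q - 2)(q - 1); at q=3 this is -36, so q increases.
The p-coordinate has no critical point in that direction and runs off to infinity.

diverges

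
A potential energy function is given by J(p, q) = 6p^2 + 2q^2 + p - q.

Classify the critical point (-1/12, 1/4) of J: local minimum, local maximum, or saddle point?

local minimum

The Hessian of J is constant: H = [[12, 0], [0, 4]].
det(H) = 12·4 − 0² = 48.
det(H) > 0 and tr(H) = 16 > 0, so H is positive definite and the point is a local minimum.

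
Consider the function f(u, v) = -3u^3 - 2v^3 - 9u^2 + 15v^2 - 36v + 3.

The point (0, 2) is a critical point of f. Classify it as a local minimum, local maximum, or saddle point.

The mixed partial ∂²f/∂u∂v is 0, so the Hessian at any point is diag(f_uu, f_vv) = diag(-18(u + 1), 6(-2v + 5)).
At (0, 2): H = diag(-18, 6).
The eigenvalues have opposite signs, so H is indefinite: a saddle point.

saddle point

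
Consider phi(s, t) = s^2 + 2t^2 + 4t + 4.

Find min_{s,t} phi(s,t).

phi(s,t) separates as P(s) + Q(t) + 4, so its minimum is min P + min Q + 4.
P'(s) = 2s vanishes at s ∈ {0}; Q'(t) = 4(t + 1) vanishes at t ∈ {-1}.
Local minima of P (where P''>0): P(0)=0. Local minima of Q: Q(-1)=-2.
So the global minimum of phi is P(0) + Q(-1) + 4 = 0 − 2 + 4 = 2, attained at (0, -1).

2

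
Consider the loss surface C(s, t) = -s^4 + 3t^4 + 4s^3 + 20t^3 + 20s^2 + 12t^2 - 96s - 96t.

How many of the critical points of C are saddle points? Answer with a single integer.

5

C separates as a function of s plus a function of t, so ∇C=0 decouples.
∂C/∂s = -4(s - 4)(s - 2)(s + 3) = 0 at s ∈ {-3, 2, 4}; ∂C/∂t = 12(t - 1)(t + 2)(t + 4) = 0 at t ∈ {-4, -2, 1}.
The Hessian is diagonal: diag(C_ss, C_tt). Second derivatives: C_ss(-3)=-140, C_ss(2)=40, C_ss(4)=-56; C_tt(-4)=120, C_tt(-2)=-72, C_tt(1)=180.
Saddle points occur where the two diagonal entries have opposite signs: (-3, -4), (-3, 1), (2, -2), (4, -4), (4, 1). Count: 5.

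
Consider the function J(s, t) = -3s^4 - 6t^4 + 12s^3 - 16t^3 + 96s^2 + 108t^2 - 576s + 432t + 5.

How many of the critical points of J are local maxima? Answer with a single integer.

J separates as a function of s plus a function of t, so ∇J=0 decouples.
∂J/∂s = -12(s - 4)(s - 3)(s + 4) = 0 at s ∈ {-4, 3, 4}; ∂J/∂t = -24(t - 3)(t + 2)(t + 3) = 0 at t ∈ {-3, -2, 3}.
The Hessian is diagonal: diag(J_ss, J_tt). Second derivatives: J_ss(-4)=-672, J_ss(3)=84, J_ss(4)=-96; J_tt(-3)=-144, J_tt(-2)=120, J_tt(3)=-720.
Local maxima occur where both diagonal entries negative: (-4, -3), (-4, 3), (4, -3), (4, 3). Count: 4.

4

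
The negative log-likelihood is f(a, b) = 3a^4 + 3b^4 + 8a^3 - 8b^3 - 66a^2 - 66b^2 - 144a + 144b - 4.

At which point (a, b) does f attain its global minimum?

f(a,b) separates as P(a) + Q(b) − 4, so its minimum is min P + min Q − 4.
P'(a) = 12(a - 3)(a + 1)(a + 4) vanishes at a ∈ {-4, -1, 3}; Q'(b) = 12(b - 4)(b - 1)(b + 3) vanishes at b ∈ {-3, 1, 4}.
Local minima of P (where P''>0): P(-4)=-224, P(3)=-567. Local minima of Q: Q(-3)=-567, Q(4)=-224.
So the global minimum of f is P(3) + Q(-3) − 4 = -567 − 567 − 4 = -1138, attained at (3, -3).

(3, -3)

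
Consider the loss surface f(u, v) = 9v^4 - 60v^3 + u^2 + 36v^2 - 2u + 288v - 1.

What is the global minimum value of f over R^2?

-185

f(u,v) separates as P(u) + Q(v) − 1, so its minimum is min P + min Q − 1.
P'(u) = 2u - 2 vanishes at u ∈ {1}; Q'(v) = 36(v - 4)(v - 2)(v + 1) vanishes at v ∈ {-1, 2, 4}.
Local minima of P (where P''>0): P(1)=-1. Local minima of Q: Q(-1)=-183, Q(4)=192.
So the global minimum of f is P(1) + Q(-1) − 1 = -1 − 183 − 1 = -185, attained at (1, -1).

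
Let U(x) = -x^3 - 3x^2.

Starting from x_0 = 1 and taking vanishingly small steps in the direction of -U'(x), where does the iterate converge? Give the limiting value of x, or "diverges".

diverges

U'(x) = -3x(x + 2), so U'(1) = -9.
Gradient descent moves in the -U' direction, i.e. x is increasing.
There is no critical point above x=1, and U' keeps the same sign, so the iterate runs off to +∞.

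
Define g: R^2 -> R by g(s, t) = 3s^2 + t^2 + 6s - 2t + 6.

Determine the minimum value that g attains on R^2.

g(s,t) separates as P(s) + Q(t) + 6, so its minimum is min P + min Q + 6.
P'(s) = 6s + 6 vanishes at s ∈ {-1}; Q'(t) = 2(t - 1) vanishes at t ∈ {1}.
Local minima of P (where P''>0): P(-1)=-3. Local minima of Q: Q(1)=-1.
So the global minimum of g is P(-1) + Q(1) + 6 = -3 − 1 + 6 = 2, attained at (-1, 1).

2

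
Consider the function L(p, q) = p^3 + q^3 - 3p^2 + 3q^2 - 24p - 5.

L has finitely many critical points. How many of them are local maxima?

L separates as a function of p plus a function of q, so ∇L=0 decouples.
∂L/∂p = 3(p - 4)(p + 2) = 0 at p ∈ {-2, 4}; ∂L/∂q = 3q(q + 2) = 0 at q ∈ {-2, 0}.
The Hessian is diagonal: diag(L_pp, L_qq). Second derivatives: L_pp(-2)=-18, L_pp(4)=18; L_qq(-2)=-6, L_qq(0)=6.
Local maxima occur where both diagonal entries negative: (-2, -2). Count: 1.

1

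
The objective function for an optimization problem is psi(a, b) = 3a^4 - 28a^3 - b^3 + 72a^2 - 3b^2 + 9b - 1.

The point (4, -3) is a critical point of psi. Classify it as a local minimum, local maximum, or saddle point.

The mixed partial ∂²psi/∂a∂b is 0, so the Hessian at any point is diag(psi_aa, psi_bb) = diag(12(3a^2 - 14a + 12), -6(b + 1)).
At (4, -3): H = diag(48, 12).
Both eigenvalues are positive, so H is positive definite: a local minimum.

local minimum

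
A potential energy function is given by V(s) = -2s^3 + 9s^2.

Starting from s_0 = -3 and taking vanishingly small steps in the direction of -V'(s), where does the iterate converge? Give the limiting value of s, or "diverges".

V'(s) = -6s(s - 3), so V'(-3) = -108.
Gradient descent moves in the -V' direction, i.e. s is increasing.
The nearest critical point in that direction is s = 0, where V'' = 18 > 0 (a local minimum). The iterate converges there.

0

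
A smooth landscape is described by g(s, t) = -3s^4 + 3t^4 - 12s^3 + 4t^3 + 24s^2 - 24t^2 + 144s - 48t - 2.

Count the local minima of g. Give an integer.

g separates as a function of s plus a function of t, so ∇g=0 decouples.
∂g/∂s = -12(s - 2)(s + 2)(s + 3) = 0 at s ∈ {-3, -2, 2}; ∂g/∂t = 12(t - 2)(t + 1)(t + 2) = 0 at t ∈ {-2, -1, 2}.
The Hessian is diagonal: diag(g_ss, g_tt). Second derivatives: g_ss(-3)=-60, g_ss(-2)=48, g_ss(2)=-240; g_tt(-2)=48, g_tt(-1)=-36, g_tt(2)=144.
Local minima occur where both diagonal entries positive: (-2, -2), (-2, 2). Count: 2.

2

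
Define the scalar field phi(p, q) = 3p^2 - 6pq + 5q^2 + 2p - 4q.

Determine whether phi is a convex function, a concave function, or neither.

convex

phi is quadratic, so its Hessian is the constant matrix H = [[6, -6], [-6, 10]].
det(H) = 24, tr(H) = 16.
det(H) > 0 and tr(H) > 0, so H is positive definite everywhere: convex.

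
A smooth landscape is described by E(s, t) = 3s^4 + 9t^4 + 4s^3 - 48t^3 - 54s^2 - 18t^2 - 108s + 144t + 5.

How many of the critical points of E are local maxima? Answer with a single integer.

1

E separates as a function of s plus a function of t, so ∇E=0 decouples.
∂E/∂s = 12(s - 3)(s + 1)(s + 3) = 0 at s ∈ {-3, -1, 3}; ∂E/∂t = 36(t - 4)(t - 1)(t + 1) = 0 at t ∈ {-1, 1, 4}.
The Hessian is diagonal: diag(E_ss, E_tt). Second derivatives: E_ss(-3)=144, E_ss(-1)=-96, E_ss(3)=288; E_tt(-1)=360, E_tt(1)=-216, E_tt(4)=540.
Local maxima occur where both diagonal entries negative: (-1, 1). Count: 1.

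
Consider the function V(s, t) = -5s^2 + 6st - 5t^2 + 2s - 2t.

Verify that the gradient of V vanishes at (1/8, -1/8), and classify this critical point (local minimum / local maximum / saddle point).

∇V = (-10s + 6t + 2, 6s - 10t - 2); substituting (1/8, -1/8) gives ∇V = (0, 0), so (1/8, -1/8) is indeed a critical point.
The Hessian of V is constant: H = [[-10, 6], [6, -10]].
det(H) = (-10)·(-10) − 6² = 64.
det(H) > 0 and tr(H) = -20 < 0, so H is negative definite and the point is a local maximum.

local maximum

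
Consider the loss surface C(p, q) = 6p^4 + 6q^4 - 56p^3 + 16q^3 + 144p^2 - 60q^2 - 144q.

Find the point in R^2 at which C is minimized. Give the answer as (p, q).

(0, 2)

C(p,q) separates as A(p) + B(q), so its minimum is min A + min B.
A'(p) = 24p(p - 4)(p - 3) vanishes at p ∈ {0, 3, 4}; B'(q) = 24(q - 2)(q + 1)(q + 3) vanishes at q ∈ {-3, -1, 2}.
Local minima of A (where A''>0): A(0)=0, A(4)=256. Local minima of B: B(-3)=-54, B(2)=-304.
So the global minimum of C is A(0) + B(2) = 0 − 304 = -304, attained at (0, 2).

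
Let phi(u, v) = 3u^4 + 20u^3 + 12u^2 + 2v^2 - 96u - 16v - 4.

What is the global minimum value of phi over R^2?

-97

phi(u,v) separates as P(u) + Q(v) − 4, so its minimum is min P + min Q − 4.
P'(u) = 12(u - 1)(u + 2)(u + 4) vanishes at u ∈ {-4, -2, 1}; Q'(v) = 4v - 16 vanishes at v ∈ {4}.
Local minima of P (where P''>0): P(-4)=64, P(1)=-61. Local minima of Q: Q(4)=-32.
So the global minimum of phi is P(1) + Q(4) − 4 = -61 − 32 − 4 = -97, attained at (1, 4).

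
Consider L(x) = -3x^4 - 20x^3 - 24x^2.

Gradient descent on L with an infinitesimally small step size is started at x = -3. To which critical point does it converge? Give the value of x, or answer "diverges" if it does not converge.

-1

L'(x) = -12x(x + 1)(x + 4), so L'(-3) = -72.
Gradient descent moves in the -L' direction, i.e. x is increasing.
The nearest critical point in that direction is x = -1, where L'' = 36 > 0 (a local minimum). The iterate converges there.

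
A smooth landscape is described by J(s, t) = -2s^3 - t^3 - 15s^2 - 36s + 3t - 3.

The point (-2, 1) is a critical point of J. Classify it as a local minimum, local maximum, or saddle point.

local maximum

The mixed partial ∂²J/∂s∂t is 0, so the Hessian at any point is diag(J_ss, J_tt) = diag(-6(2s + 5), -6t).
At (-2, 1): H = diag(-6, -6).
Both eigenvalues are negative, so H is negative definite: a local maximum.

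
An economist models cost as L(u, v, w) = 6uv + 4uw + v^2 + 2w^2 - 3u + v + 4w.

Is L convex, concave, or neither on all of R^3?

L is quadratic, so its Hessian is the constant matrix H = [[0, 6, 4], [6, 2, 0], [4, 0, 4]].
Leading principal minors: 0, -36, -176.
Neither pattern holds ⇒ H is indefinite ⇒ neither convex nor concave.

neither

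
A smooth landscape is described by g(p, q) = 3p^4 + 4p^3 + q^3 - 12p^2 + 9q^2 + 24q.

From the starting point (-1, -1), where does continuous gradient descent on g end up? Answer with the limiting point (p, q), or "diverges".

(-2, -2)

g is separable, so gradient descent decouples: p follows -∂g/∂p, q follows -∂g/∂q.
∂g/∂p = 12p(p - 1)(p + 2); at p=-1 this is 24, so p decreases.
∂g/∂q = 3(q + 2)(q + 4); at q=-1 this is 9, so q decreases.
p converges to its nearest critical value -2 (a local min of the p-part); q converges to -2. The iterate converges to (-2, -2).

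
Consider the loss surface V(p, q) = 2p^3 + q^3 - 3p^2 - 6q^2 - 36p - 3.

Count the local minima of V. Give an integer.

1

V separates as a function of p plus a function of q, so ∇V=0 decouples.
∂V/∂p = 6(p - 3)(p + 2) = 0 at p ∈ {-2, 3}; ∂V/∂q = 3q(q - 4) = 0 at q ∈ {0, 4}.
The Hessian is diagonal: diag(V_pp, V_qq). Second derivatives: V_pp(-2)=-30, V_pp(3)=30; V_qq(0)=-12, V_qq(4)=12.
Local minima occur where both diagonal entries positive: (3, 4). Count: 1.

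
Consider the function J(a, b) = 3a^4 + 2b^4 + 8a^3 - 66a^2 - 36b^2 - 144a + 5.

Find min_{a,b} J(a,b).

-724

J(a,b) separates as P(a) + Q(b) + 5, so its minimum is min P + min Q + 5.
P'(a) = 12(a - 3)(a + 1)(a + 4) vanishes at a ∈ {-4, -1, 3}; Q'(b) = 8b(b - 3)(b + 3) vanishes at b ∈ {-3, 0, 3}.
Local minima of P (where P''>0): P(-4)=-224, P(3)=-567. Local minima of Q: Q(-3)=-162, Q(3)=-162.
So the global minimum of J is P(3) + Q(-3) + 5 = -567 − 162 + 5 = -724, attained at (3, -3).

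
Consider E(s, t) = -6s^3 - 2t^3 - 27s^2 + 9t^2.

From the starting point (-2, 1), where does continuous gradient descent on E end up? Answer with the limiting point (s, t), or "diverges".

(-3, 0)

E is separable, so gradient descent decouples: s follows -∂E/∂s, t follows -∂E/∂t.
∂E/∂s = -18s(s + 3); at s=-2 this is 36, so s decreases.
∂E/∂t = -6t(t - 3); at t=1 this is 12, so t decreases.
s converges to its nearest critical value -3 (a local min of the s-part); t converges to 0. The iterate converges to (-3, 0).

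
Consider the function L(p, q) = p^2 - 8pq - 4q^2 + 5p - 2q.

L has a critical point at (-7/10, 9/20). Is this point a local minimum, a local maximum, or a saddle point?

The Hessian of L is constant: H = [[2, -8], [-8, -8]].
det(H) = 2·(-8) − (-8)² = -80.
Since det(H) < 0, H is indefinite and the critical point is a saddle point.

saddle point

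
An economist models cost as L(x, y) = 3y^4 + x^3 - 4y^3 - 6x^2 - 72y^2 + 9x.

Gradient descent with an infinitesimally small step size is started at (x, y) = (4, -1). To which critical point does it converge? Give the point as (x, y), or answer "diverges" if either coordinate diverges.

(3, -3)

L is separable, so gradient descent decouples: x follows -∂L/∂x, y follows -∂L/∂y.
∂L/∂x = 3(x - 3)(x - 1); at x=4 this is 9, so x decreases.
∂L/∂y = 12y(y - 4)(y + 3); at y=-1 this is 120, so y decreases.
x converges to its nearest critical value 3 (a local min of the x-part); y converges to -3. The iterate converges to (3, -3).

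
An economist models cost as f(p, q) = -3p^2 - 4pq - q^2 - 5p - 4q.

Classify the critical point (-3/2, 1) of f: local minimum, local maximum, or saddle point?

saddle point

The Hessian of f is constant: H = [[-6, -4], [-4, -2]].
det(H) = (-6)·(-2) − (-4)² = -4.
Since det(H) < 0, H is indefinite and the critical point is a saddle point.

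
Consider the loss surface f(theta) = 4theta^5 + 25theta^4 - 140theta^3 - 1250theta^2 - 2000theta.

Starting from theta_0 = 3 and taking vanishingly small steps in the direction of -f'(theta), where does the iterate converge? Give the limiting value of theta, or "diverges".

5

f'(theta) = 20(theta - 5)(theta + 1)(theta + 4)(theta + 5), so f'(3) = -8960.
Gradient descent moves in the -f' direction, i.e. theta is increasing.
The nearest critical point in that direction is theta = 5, where f'' = 10800 > 0 (a local minimum). The iterate converges there.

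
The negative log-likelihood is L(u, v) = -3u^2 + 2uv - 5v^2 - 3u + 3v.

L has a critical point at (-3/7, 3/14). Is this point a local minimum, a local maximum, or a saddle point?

The Hessian of L is constant: H = [[-6, 2], [2, -10]].
det(H) = (-6)·(-10) − 2² = 56.
det(H) > 0 and tr(H) = -16 < 0, so H is negative definite and the point is a local maximum.

local maximum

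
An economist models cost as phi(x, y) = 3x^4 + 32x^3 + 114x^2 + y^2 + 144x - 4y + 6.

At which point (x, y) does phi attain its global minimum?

(-1, 2)

phi(x,y) separates as P(x) + Q(y) + 6, so its minimum is min P + min Q + 6.
P'(x) = 12(x + 1)(x + 3)(x + 4) vanishes at x ∈ {-4, -3, -1}; Q'(y) = 2y - 4 vanishes at y ∈ {2}.
Local minima of P (where P''>0): P(-4)=-32, P(-1)=-59. Local minima of Q: Q(2)=-4.
So the global minimum of phi is P(-1) + Q(2) + 6 = -59 − 4 + 6 = -57, attained at (-1, 2).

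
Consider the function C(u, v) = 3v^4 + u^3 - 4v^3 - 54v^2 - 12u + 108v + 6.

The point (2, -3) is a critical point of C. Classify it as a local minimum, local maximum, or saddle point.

local minimum

The mixed partial ∂²C/∂u∂v is 0, so the Hessian at any point is diag(C_uu, C_vv) = diag(6u, 12(3v^2 - 2v - 9)).
At (2, -3): H = diag(12, 288).
Both eigenvalues are positive, so H is positive definite: a local minimum.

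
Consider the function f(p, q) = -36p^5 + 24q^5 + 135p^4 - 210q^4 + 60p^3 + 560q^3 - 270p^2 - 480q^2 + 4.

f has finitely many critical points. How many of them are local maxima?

f separates as a function of p plus a function of q, so ∇f=0 decouples.
∂f/∂p = -180p(p - 3)(p - 1)(p + 1) = 0 at p ∈ {-1, 0, 1, 3}; ∂f/∂q = 120q(q - 4)(q - 2)(q - 1) = 0 at q ∈ {0, 1, 2, 4}.
The Hessian is diagonal: diag(f_pp, f_qq). Second derivatives: f_pp(-1)=1440, f_pp(0)=-540, f_pp(1)=720, f_pp(3)=-4320; f_qq(0)=-960, f_qq(1)=360, f_qq(2)=-480, f_qq(4)=2880.
Local maxima occur where both diagonal entries negative: (0, 0), (0, 2), (3, 0), (3, 2). Count: 4.

4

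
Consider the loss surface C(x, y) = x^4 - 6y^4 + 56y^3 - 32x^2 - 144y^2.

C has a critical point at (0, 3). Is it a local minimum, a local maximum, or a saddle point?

The mixed partial ∂²C/∂x∂y is 0, so the Hessian at any point is diag(C_xx, C_yy) = diag(4(3x^2 - 16), 24(-3y^2 + 14y - 12)).
At (0, 3): H = diag(-64, 72).
The eigenvalues have opposite signs, so H is indefinite: a saddle point.

saddle point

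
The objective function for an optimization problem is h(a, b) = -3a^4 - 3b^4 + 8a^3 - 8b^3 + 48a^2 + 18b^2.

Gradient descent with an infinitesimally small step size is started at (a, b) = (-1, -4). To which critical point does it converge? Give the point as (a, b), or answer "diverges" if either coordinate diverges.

diverges

h is separable, so gradient descent decouples: a follows -∂h/∂a, b follows -∂h/∂b.
∂h/∂a = -12a(a - 4)(a + 2); at a=-1 this is -60, so a increases.
∂h/∂b = -12b(b - 1)(b + 3); at b=-4 this is 240, so b decreases.
The b-coordinate has no critical point in that direction and runs off to infinity.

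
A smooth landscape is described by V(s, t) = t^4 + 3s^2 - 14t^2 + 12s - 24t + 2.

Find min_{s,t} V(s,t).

V(s,t) separates as P(s) + Q(t) + 2, so its minimum is min P + min Q + 2.
P'(s) = 6s + 12 vanishes at s ∈ {-2}; Q'(t) = 4(t - 3)(t + 1)(t + 2) vanishes at t ∈ {-2, -1, 3}.
Local minima of P (where P''>0): P(-2)=-12. Local minima of Q: Q(-2)=8, Q(3)=-117.
So the global minimum of V is P(-2) + Q(3) + 2 = -12 − 117 + 2 = -127, attained at (-2, 3).

-127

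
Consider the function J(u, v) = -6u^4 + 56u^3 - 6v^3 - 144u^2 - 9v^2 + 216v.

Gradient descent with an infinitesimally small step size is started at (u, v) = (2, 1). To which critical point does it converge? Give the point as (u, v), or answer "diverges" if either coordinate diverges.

J is separable, so gradient descent decouples: u follows -∂J/∂u, v follows -∂J/∂v.
∂J/∂u = -24u(u - 4)(u - 3); at u=2 this is -96, so u increases.
∂J/∂v = -18(v - 3)(v + 4); at v=1 this is 180, so v decreases.
u converges to its nearest critical value 3 (a local min of the u-part); v converges to -4. The iterate converges to (3, -4).

(3, -4)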